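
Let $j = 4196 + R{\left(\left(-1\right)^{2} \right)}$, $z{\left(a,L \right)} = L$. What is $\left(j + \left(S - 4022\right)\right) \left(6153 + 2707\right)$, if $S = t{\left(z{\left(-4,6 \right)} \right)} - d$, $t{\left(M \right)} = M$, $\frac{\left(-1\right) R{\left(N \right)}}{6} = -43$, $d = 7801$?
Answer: $-65236180$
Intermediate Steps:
$R{\left(N \right)} = 258$ ($R{\left(N \right)} = \left(-6\right) \left(-43\right) = 258$)
$j = 4454$ ($j = 4196 + 258 = 4454$)
$S = -7795$ ($S = 6 - 7801 = -7795$)
$\left(j + \left(S - 4022\right)\right) \left(6153 + 2707\right) = \left(4454 - 11817\right) \left(6153 + 2707\right) = \left(4454 - 11817\right) 8860 = \left(-7363\right) 8860 = -65236180$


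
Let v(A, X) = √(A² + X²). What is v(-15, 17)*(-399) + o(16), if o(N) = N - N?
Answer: -399*√514 ≈ -9046.0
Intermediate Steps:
o(N) = 0
v(-15, 17)*(-399) + o(16) = √((-15)² + 17²)*(-399) + 0 = √(225 + 289)*(-399) + 0 = √514*(-399) + 0 = -399*√514 + 0 = -399*√514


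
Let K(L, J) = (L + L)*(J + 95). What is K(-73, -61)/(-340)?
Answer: 73/5 ≈ 14.600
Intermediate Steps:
K(L, J) = 2*L*(95 + J) (K(L, J) = (2*L)*(95 + J) = 2*L*(95 + J))
K(-73, -61)/(-340) = (2*(-73)*(95 - 61))/(-340) = (2*(-73)*34)*(-1/340) = -4964*(-1/340) = 73/5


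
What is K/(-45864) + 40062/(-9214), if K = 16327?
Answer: -993920273/211295448 ≈ -4.7039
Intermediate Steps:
K/(-45864) + 40062/(-9214) = 16327/(-45864) + 40062/(-9214) = 16327*(-1/45864) + 40062*(-1/9214) = -16327/45864 - 20031/4607 = -993920273/211295448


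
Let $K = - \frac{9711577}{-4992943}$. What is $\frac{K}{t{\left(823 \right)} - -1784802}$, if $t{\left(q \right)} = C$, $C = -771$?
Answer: $\frac{9711577}{8907565093233} \approx 1.0903 \cdot 10^{-6}$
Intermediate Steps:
$t{\left(q \right)} = -771$
$K = \frac{9711577}{4992943}$ ($K = \left(-9711577\right) \left(- \frac{1}{4992943}\right) = \frac{9711577}{4992943} \approx 1.9451$)
$\frac{K}{t{\left(823 \right)} - -1784802} = \frac{9711577}{4992943 \left(-771 - -1784802\right)} = \frac{9711577}{4992943 \left(-771 + 1784802\right)} = \frac{9711577}{4992943 \cdot 1784031} = \frac{9711577}{4992943} \cdot \frac{1}{1784031} = \frac{9711577}{8907565093233}$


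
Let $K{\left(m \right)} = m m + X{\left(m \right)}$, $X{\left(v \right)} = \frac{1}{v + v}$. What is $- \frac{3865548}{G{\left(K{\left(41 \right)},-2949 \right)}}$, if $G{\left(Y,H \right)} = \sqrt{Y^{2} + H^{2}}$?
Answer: $- \frac{316974936 \sqrt{77476637773}}{77476637773} \approx -1138.8$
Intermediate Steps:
$X{\left(v \right)} = \frac{1}{2 v}$
$K{\left(m \right)} = m^{2} + \frac{1}{2 m}$ ($K{\left(m \right)} = m m + \frac{1}{2 m} = m^{2} + \frac{1}{2 m}$)
$G{\left(Y,H \right)} = \sqrt{H^{2} + Y^{2}}$
$- \frac{3865548}{G{\left(K{\left(41 \right)},-2949 \right)}} = - \frac{3865548}{\sqrt{\left(-2949\right)^{2} + \left(\frac{\frac{1}{2} + 41^{3}}{41}\right)^{2}}} = - \frac{3865548}{\sqrt{8696601 + \left(\frac{\frac{1}{2} + 68921}{41}\right)^{2}}} = - \frac{3865548}{\sqrt{8696601 + \left(\frac{1}{41} \cdot \frac{137843}{2}\right)^{2}}} = - \frac{3865548}{\sqrt{8696601 + \left(\frac{137843}{82}\right)^{2}}} = - \frac{3865548}{\sqrt{8696601 + \frac{19000692649}{6724}}} = - \frac{3865548}{\sqrt{\frac{77476637773}{6724}}} = - \frac{3865548}{\frac{1}{82} \sqrt{77476637773}} = - 3865548 \frac{82 \sqrt{77476637773}}{77476637773} = - \frac{316974936 \sqrt{77476637773}}{77476637773}$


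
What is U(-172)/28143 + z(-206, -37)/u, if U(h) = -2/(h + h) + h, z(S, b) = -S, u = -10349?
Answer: -144813027/5566147556 ≈ -0.026017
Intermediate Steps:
U(h) = h - 1/h (U(h) = -2*1/(2*h) + h = -1/h + h = h - 1/h)
U(-172)/28143 + z(-206, -37)/u = (-172 - 1/(-172))/28143 - 1*(-206)/(-10349) = (-172 - 1*(-1/172))*(1/28143) + 206*(-1/10349) = (-172 + 1/172)*(1/28143) - 206/10349 = -29583/172*1/28143 - 206/10349 = -3287/537844 - 206/10349 = -144813027/5566147556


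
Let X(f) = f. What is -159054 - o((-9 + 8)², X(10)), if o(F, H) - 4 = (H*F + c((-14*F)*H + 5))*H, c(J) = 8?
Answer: -159238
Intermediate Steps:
o(F, H) = 4 + H*(8 + F*H) (o(F, H) = 4 + (H*F + 8)*H = 4 + (F*H + 8)*H = 4 + (8 + F*H)*H = 4 + H*(8 + F*H))
-159054 - o((-9 + 8)², X(10)) = -159054 - (4 + 8*10 + (-9 + 8)²*10²) = -159054 - (4 + 80 + (-1)²*100) = -159054 - (4 + 80 + 1*100) = -159054 - (4 + 80 + 100) = -159054 - 1*184 = -159054 - 184 = -159238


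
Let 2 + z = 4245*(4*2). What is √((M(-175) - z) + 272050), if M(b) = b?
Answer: 67*√53 ≈ 487.77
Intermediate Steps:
z = 33958 (z = -2 + 4245*(4*2) = -2 + 4245*8 = -2 + 33960 = 33958)
√((M(-175) - z) + 272050) = √((-175 - 1*33958) + 272050) = √((-175 - 33958) + 272050) = √(-34133 + 272050) = √237917 = 67*√53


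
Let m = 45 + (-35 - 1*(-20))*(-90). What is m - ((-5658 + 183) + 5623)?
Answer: 1247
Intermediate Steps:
m = 1395 (m = 45 + (-35 + 20)*(-90) = 45 - 15*(-90) = 45 + 1350 = 1395)
m - ((-5658 + 183) + 5623) = 1395 - ((-5658 + 183) + 5623) = 1395 - (-5475 + 5623) = 1395 - 1*148 = 1395 - 148 = 1247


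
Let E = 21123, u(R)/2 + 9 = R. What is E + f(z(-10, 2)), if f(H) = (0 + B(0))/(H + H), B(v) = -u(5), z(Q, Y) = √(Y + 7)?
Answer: 63373/3 ≈ 21124.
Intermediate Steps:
z(Q, Y) = √(7 + Y)
u(R) = -18 + 2*R
B(v) = 8 (B(v) = -(-18 + 2*5) = -(-18 + 10) = -1*(-8) = 8)
f(H) = 4/H (f(H) = (0 + 8)/(H + H) = 8/((2*H)) = 8*(1/(2*H)) = 4/H)
E + f(z(-10, 2)) = 21123 + 4/(√(7 + 2)) = 21123 + 4/(√9) = 21123 + 4/3 = 63373/3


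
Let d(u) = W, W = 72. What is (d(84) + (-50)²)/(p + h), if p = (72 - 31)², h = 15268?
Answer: 2572/16949 ≈ 0.15175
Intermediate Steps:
d(u) = 72
p = 1681 (p = 41² = 1681)
(d(84) + (-50)²)/(p + h) = (72 + (-50)²)/(1681 + 15268) = (72 + 2500)/16949 = 2572*(1/16949) = 2572/16949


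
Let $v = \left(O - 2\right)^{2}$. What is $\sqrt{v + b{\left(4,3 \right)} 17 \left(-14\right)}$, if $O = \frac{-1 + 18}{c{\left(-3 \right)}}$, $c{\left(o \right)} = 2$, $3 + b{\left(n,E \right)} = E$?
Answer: $\frac{13}{2} \approx 6.5$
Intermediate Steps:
$b{\left(n,E \right)} = -3 + E$
$O = \frac{17}{2}$ ($O = \frac{-1 + 18}{2} = 17 \cdot \frac{1}{2} = \frac{17}{2} \approx 8.5$)
$v = \frac{169}{4}$ ($v = \left(\frac{17}{2} - 2\right)^{2} = \left(\frac{13}{2}\right)^{2} = \frac{169}{4} \approx 42.25$)
$\sqrt{v + b{\left(4,3 \right)} 17 \left(-14\right)} = \sqrt{\frac{169}{4} + \left(-3 + 3\right) 17 \left(-14\right)} = \sqrt{\frac{169}{4} + 0 \cdot 17 \left(-14\right)} = \sqrt{\frac{169}{4} + 0 \left(-14\right)} = \sqrt{\frac{169}{4} + 0} = \sqrt{\frac{169}{4}} = \frac{13}{2}$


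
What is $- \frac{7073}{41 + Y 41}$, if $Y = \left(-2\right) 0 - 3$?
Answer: $\frac{7073}{82} \approx 86.256$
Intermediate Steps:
$Y = -3$ ($Y = 0 - 3 = -3$)
$- \frac{7073}{41 + Y 41} = - \frac{7073}{41 - 123} = - \frac{7073}{-82} = \left(-7073\right) \left(- \frac{1}{82}\right) = \frac{7073}{82}$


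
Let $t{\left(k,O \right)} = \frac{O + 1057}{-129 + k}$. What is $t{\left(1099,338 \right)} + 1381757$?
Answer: $\frac{268061137}{194} \approx 1.3818 \cdot 10^{6}$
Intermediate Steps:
$t{\left(k,O \right)} = \frac{1057 + O}{-129 + k}$
$t{\left(1099,338 \right)} + 1381757 = \frac{1057 + 338}{-129 + 1099} + 1381757 = \frac{1}{970} \cdot 1395 + 1381757 = \frac{279}{194} + 1381757 = \frac{268061137}{194}$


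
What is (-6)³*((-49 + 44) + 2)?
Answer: 648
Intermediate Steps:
(-6)³*((-49 + 44) + 2) = -216*(-5 + 2) = -216*(-3) = 648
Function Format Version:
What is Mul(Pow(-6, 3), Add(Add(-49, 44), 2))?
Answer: 648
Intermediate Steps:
Mul(Pow(-6, 3), Add(Add(-49, 44), 2)) = Mul(-216, Add(-5, 2)) = Mul(-216, -3) = 648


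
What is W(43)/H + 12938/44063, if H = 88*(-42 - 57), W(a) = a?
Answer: 110821147/383876856 ≈ 0.28869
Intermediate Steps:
H = -8712 (H = 88*(-99) = -8712)
W(43)/H + 12938/44063 = 43/(-8712) + 12938/44063 = 43*(-1/8712) + 12938*(1/44063) = -43/8712 + 12938/44063 = 110821147/383876856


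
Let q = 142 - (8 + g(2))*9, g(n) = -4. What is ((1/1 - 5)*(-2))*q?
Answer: 848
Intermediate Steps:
q = 106 (q = 142 - (8 - 4)*9 = 142 - 4*9 = 142 - 1*36 = 142 - 36 = 106)
((1/1 - 5)*(-2))*q = ((1/1 - 5)*(-2))*106 = ((1 - 5)*(-2))*106 = -4*(-2)*106 = 8*106 = 848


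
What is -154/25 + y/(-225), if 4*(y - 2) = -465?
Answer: -5087/900 ≈ -5.6522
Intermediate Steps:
y = -457/4 (y = 2 + (¼)*(-465) = 2 - 465/4 = -457/4 ≈ -114.25)
-154/25 + y/(-225) = -154/25 - 457/4/(-225) = -154*1/25 - 457/4*(-1/225) = -154/25 + 457/900 = -5087/900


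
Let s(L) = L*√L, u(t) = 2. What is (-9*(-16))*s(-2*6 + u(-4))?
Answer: -1440*I*√10 ≈ -4553.7*I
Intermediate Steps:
s(L) = L^(3/2)
(-9*(-16))*s(-2*6 + u(-4)) = (-9*(-16))*(-2*6 + 2)^(3/2) = 144*(-12 + 2)^(3/2) = 144*(-10)^(3/2) = 144*(-10*I*√10) = -1440*I*√10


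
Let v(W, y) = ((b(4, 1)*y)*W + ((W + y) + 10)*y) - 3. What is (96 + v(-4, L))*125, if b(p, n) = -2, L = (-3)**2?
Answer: 37500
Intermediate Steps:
L = 9
v(W, y) = -3 + y*(10 + W + y) - 2*W*y (v(W, y) = ((-2*y)*W + ((W + y) + 10)*y) - 3 = (-2*W*y + (10 + W + y)*y) - 3 = (-2*W*y + y*(10 + W + y)) - 3 = (y*(10 + W + y) - 2*W*y) - 3 = -3 + y*(10 + W + y) - 2*W*y)
(96 + v(-4, L))*125 = (96 + (-3 + 9**2 + 10*9 - 1*(-4)*9))*125 = (96 + (-3 + 81 + 90 + 36))*125 = (96 + 204)*125 = 300*125 = 37500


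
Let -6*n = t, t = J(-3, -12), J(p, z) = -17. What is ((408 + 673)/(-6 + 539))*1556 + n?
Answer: 10101277/3198 ≈ 3158.6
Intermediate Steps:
t = -17
n = 17/6 (n = -1/6*(-17) = 17/6 ≈ 2.8333)
((408 + 673)/(-6 + 539))*1556 + n = ((408 + 673)/(-6 + 539))*1556 + 17/6 = (1081/533)*1556 + 17/6 = 1682036/533 + 17/6 = 10101277/3198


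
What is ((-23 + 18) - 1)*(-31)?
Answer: 186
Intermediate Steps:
((-23 + 18) - 1)*(-31) = (-5 - 1)*(-31) = -6*(-31) = 186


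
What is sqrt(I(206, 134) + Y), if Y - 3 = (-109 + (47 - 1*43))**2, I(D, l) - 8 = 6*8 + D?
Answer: sqrt(11290) ≈ 106.25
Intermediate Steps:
I(D, l) = 56 + D (I(D, l) = 8 + (6*8 + D) = 8 + (48 + D) = 56 + D)
Y = 11028 (Y = 3 + (-109 + (47 - 1*43))**2 = 3 + (-109 + (47 - 43))**2 = 3 + (-109 + 4)**2 = 3 + (-105)**2 = 3 + 11025 = 11028)
sqrt(I(206, 134) + Y) = sqrt((56 + 206) + 11028) = sqrt(262 + 11028) = sqrt(11290)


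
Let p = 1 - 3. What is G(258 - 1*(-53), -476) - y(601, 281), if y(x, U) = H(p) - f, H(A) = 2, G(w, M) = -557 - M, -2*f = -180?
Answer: 7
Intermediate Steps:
f = 90 (f = -1/2*(-180) = 90)
p = -2
y(x, U) = -88 (y(x, U) = 2 - 1*90 = 2 - 90 = -88)
G(258 - 1*(-53), -476) - y(601, 281) = (-557 - 1*(-476)) - 1*(-88) = (-557 + 476) + 88 = -81 + 88 = 7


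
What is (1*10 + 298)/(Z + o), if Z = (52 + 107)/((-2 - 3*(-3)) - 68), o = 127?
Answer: 671/271 ≈ 2.4760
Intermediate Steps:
Z = -159/61 (Z = 159/((-2 + 9) - 68) = 159/(7 - 68) = 159/(-61) = 159*(-1/61) = -159/61 ≈ -2.6066)
(1*10 + 298)/(Z + o) = (1*10 + 298)/(-159/61 + 127) = (10 + 298)/(7588/61) = 308*(61/7588) = 671/271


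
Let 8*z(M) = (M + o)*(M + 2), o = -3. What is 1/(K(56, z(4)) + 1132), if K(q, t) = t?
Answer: 4/4531 ≈ 0.00088281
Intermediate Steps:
z(M) = (-3 + M)*(2 + M)/8 (z(M) = ((M - 3)*(M + 2))/8 = ((-3 + M)*(2 + M))/8 = (-3 + M)*(2 + M)/8)
1/(K(56, z(4)) + 1132) = 1/((-¾ - ⅛*4 + (⅛)*4²) + 1132) = 1/((-¾ - ½ + (⅛)*16) + 1132) = 1/((-¾ - ½ + 2) + 1132) = 1/(¾ + 1132) = 1/(4531/4) = 4/4531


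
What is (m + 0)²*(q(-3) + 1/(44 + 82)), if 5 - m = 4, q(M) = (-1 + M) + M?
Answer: -881/126 ≈ -6.9921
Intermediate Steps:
q(M) = -1 + 2*M
m = 1 (m = 5 - 1*4 = 5 - 4 = 1)
(m + 0)²*(q(-3) + 1/(44 + 82)) = (1 + 0)²*((-1 + 2*(-3)) + 1/(44 + 82)) = 1²*((-1 - 6) + 1/126) = 1*(-7 + 1/126) = 1*(-881/126) = -881/126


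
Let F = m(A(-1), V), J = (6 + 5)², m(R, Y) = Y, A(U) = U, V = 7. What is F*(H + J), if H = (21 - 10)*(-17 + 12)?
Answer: 462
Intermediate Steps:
H = -55 (H = 11*(-5) = -55)
J = 121 (J = 11² = 121)
F = 7
F*(H + J) = 7*(-55 + 121) = 7*66 = 462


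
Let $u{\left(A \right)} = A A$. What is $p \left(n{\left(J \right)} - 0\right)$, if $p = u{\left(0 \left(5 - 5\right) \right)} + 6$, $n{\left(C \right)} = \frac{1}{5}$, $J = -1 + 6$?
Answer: $\frac{6}{5} \approx 1.2$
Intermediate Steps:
$J = 5$
$u{\left(A \right)} = A^{2}$
$n{\left(C \right)} = \frac{1}{5}$
$p = 6$ ($p = \left(0 \left(5 - 5\right)\right)^{2} + 6 = \left(0 \cdot 0\right)^{2} + 6 = 0^{2} + 6 = 0 + 6 = 6$)
$p \left(n{\left(J \right)} - 0\right) = 6 \left(\frac{1}{5} - 0\right) = 6 \left(\frac{1}{5} + \left(-14 + 14\right)\right) = 6 \left(\frac{1}{5} + 0\right) = 6 \cdot \frac{1}{5} = \frac{6}{5}$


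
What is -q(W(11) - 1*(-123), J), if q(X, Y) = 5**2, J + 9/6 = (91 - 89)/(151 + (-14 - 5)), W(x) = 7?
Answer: -25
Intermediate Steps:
J = -49/33 (J = -3/2 + (91 - 89)/(151 + (-14 - 5)) = -3/2 + 2/(151 - 19) = -3/2 + 2/132 = -3/2 + 2*(1/132) = -3/2 + 1/66 = -49/33 ≈ -1.4848)
q(X, Y) = 25
-q(W(11) - 1*(-123), J) = -1*25 = -25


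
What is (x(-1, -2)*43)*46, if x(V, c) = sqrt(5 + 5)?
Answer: 1978*sqrt(10) ≈ 6255.0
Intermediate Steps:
x(V, c) = sqrt(10)
(x(-1, -2)*43)*46 = (sqrt(10)*43)*46 = (43*sqrt(10))*46 = 1978*sqrt(10)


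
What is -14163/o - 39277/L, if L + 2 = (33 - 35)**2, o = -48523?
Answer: -1905809545/97046 ≈ -19638.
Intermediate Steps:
L = 2 (L = -2 + (33 - 35)**2 = -2 + (-2)**2 = -2 + 4 = 2)
-14163/o - 39277/L = -14163/(-48523) - 39277/2 = -14163*(-1/48523) - 39277*1/2 = 14163/48523 - 39277/2 = -1905809545/97046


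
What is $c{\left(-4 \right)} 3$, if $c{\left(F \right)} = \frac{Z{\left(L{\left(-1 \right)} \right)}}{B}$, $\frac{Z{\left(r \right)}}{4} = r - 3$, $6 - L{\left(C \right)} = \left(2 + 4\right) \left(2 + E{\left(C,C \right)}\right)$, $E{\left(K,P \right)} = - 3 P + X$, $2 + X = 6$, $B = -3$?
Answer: $204$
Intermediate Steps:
$X = 4$ ($X = -2 + 6 = 4$)
$E{\left(K,P \right)} = 4 - 3 P$ ($E{\left(K,P \right)} = - 3 P + 4 = 4 - 3 P$)
$L{\left(C \right)} = -30 + 18 C$ ($L{\left(C \right)} = 6 - \left(2 + 4\right) \left(2 - \left(-4 + 3 C\right)\right) = 6 - 6 \left(6 - 3 C\right) = 6 - \left(36 - 18 C\right) = 6 + \left(-36 + 18 C\right) = -30 + 18 C$)
$Z{\left(r \right)} = -12 + 4 r$ ($Z{\left(r \right)} = 4 \left(r - 3\right) = 4 \left(-3 + r\right) = -12 + 4 r$)
$c{\left(F \right)} = 68$ ($c{\left(F \right)} = \frac{-12 + 4 \left(-30 + 18 \left(-1\right)\right)}{-3} = \left(-12 + 4 \left(-30 - 18\right)\right) \left(- \frac{1}{3}\right) = \left(-12 + 4 \left(-48\right)\right) \left(- \frac{1}{3}\right) = \left(-12 - 192\right) \left(- \frac{1}{3}\right) = \left(-204\right) \left(- \frac{1}{3}\right) = 68$)
$c{\left(-4 \right)} 3 = 68 \cdot 3 = 204$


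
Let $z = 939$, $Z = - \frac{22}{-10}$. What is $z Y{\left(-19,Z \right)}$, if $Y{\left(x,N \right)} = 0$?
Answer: $0$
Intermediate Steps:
$Z = \frac{11}{5}$ ($Z = \left(-22\right) \left(- \frac{1}{10}\right) = \frac{11}{5} \approx 2.2$)
$z Y{\left(-19,Z \right)} = 939 \cdot 0 = 0$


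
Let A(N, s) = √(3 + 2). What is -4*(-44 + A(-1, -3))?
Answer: 176 - 4*√5 ≈ 167.06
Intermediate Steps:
A(N, s) = √5
-4*(-44 + A(-1, -3)) = -4*(-44 + √5) = 176 - 4*√5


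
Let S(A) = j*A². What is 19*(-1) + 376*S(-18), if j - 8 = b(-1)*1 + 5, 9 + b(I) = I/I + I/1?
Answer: 487277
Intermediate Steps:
b(I) = -8 + I (b(I) = -9 + (I/I + I/1) = -9 + (1 + I*1) = -9 + (1 + I) = -8 + I)
j = 4 (j = 8 + ((-8 - 1)*1 + 5) = 8 + (-9*1 + 5) = 8 + (-9 + 5) = 8 - 4 = 4)
S(A) = 4*A²
19*(-1) + 376*S(-18) = 19*(-1) + 376*(4*(-18)²) = -19 + 376*(4*324) = -19 + 376*1296 = -19 + 487296 = 487277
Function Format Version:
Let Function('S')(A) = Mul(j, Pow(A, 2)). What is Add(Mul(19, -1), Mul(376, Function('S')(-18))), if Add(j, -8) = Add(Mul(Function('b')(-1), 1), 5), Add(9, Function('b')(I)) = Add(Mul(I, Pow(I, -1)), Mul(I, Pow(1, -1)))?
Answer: 487277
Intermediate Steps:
Function('b')(I) = Add(-8, I) (Function('b')(I) = Add(-9, Add(Mul(I, Pow(I, -1)), Mul(I, Pow(1, -1)))) = Add(-9, Add(1, Mul(I, 1))) = Add(-9, Add(1, I)) = Add(-8, I))
j = 4 (j = Add(8, Add(Mul(Add(-8, -1), 1), 5)) = Add(8, Add(Mul(-9, 1), 5)) = Add(8, Add(-9, 5)) = Add(8, -4) = 4)
Function('S')(A) = Mul(4, Pow(A, 2))
Add(Mul(19, -1), Mul(376, Function('S')(-18))) = Add(Mul(19, -1), Mul(376, Mul(4, Pow(-18, 2)))) = Add(-19, Mul(376, Mul(4, 324))) = Add(-19, Mul(376, 1296)) = Add(-19, 487296) = 487277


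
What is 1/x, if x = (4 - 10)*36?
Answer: -1/216 ≈ -0.0046296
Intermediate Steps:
x = -216 (x = -6*36 = -216)
1/x = 1/(-216) = -1/216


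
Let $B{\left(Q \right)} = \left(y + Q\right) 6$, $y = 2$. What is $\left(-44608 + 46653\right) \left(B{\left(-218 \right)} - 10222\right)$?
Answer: $-23554310$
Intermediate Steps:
$B{\left(Q \right)} = 12 + 6 Q$ ($B{\left(Q \right)} = \left(2 + Q\right) 6 = 12 + 6 Q$)
$\left(-44608 + 46653\right) \left(B{\left(-218 \right)} - 10222\right) = \left(-44608 + 46653\right) \left(\left(12 + 6 \left(-218\right)\right) - 10222\right) = 2045 \left(\left(12 - 1308\right) - 10222\right) = 2045 \left(-1296 - 10222\right) = 2045 \left(-11518\right) = -23554310$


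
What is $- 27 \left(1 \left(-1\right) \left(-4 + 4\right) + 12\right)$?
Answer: $-324$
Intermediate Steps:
$- 27 \left(1 \left(-1\right) \left(-4 + 4\right) + 12\right) = - 27 \left(\left(-1\right) 0 + 12\right) = - 27 \left(0 + 12\right) = \left(-27\right) 12 = -324$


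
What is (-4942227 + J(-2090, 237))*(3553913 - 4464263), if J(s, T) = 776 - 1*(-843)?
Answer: 4497682492800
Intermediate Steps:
J(s, T) = 1619 (J(s, T) = 776 + 843 = 1619)
(-4942227 + J(-2090, 237))*(3553913 - 4464263) = (-4942227 + 1619)*(3553913 - 4464263) = -4940608*(-910350) = 4497682492800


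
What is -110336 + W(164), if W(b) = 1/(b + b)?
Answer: -36190207/328 ≈ -1.1034e+5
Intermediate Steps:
W(b) = 1/(2*b)
-110336 + W(164) = -110336 + (½)/164 = -110336 + (½)*(1/164) = -110336 + 1/328 = -36190207/328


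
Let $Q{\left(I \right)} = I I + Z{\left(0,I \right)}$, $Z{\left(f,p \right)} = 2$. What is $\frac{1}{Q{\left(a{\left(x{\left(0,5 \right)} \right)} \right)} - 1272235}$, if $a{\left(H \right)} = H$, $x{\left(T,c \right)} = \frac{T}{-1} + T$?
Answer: $- \frac{1}{1272233} \approx -7.8602 \cdot 10^{-7}$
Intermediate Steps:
$x{\left(T,c \right)} = 0$ ($x{\left(T,c \right)} = T \left(-1\right) + T = - T + T = 0$)
$Q{\left(I \right)} = 2 + I^{2}$ ($Q{\left(I \right)} = I I + 2 = I^{2} + 2 = 2 + I^{2}$)
$\frac{1}{Q{\left(a{\left(x{\left(0,5 \right)} \right)} \right)} - 1272235} = \frac{1}{\left(2 + 0^{2}\right) - 1272235} = \frac{1}{\left(2 + 0\right) - 1272235} = \frac{1}{2 - 1272235} = \frac{1}{-1272233} = - \frac{1}{1272233}$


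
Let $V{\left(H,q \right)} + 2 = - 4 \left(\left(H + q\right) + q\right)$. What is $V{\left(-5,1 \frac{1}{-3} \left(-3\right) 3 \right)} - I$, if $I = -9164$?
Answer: $9158$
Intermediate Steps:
$V{\left(H,q \right)} = -2 - 8 q - 4 H$ ($V{\left(H,q \right)} = -2 - 4 \left(\left(H + q\right) + q\right) = -2 - 4 \left(H + 2 q\right) = -2 - \left(4 H + 8 q\right) = -2 - 8 q - 4 H$)
$V{\left(-5,1 \frac{1}{-3} \left(-3\right) 3 \right)} - I = \left(-2 - 8 \cdot 1 \frac{1}{-3} \left(-3\right) 3 - -20\right) - -9164 = \left(-2 - 8 \cdot 1 \left(- \frac{1}{3}\right) \left(-3\right) 3 + 20\right) + 9164 = \left(-2 - 8 \left(- \frac{1}{3}\right) \left(-3\right) 3 + 20\right) + 9164 = \left(-2 - 8 \cdot 1 \cdot 3 + 20\right) + 9164 = \left(-2 - 24 + 20\right) + 9164 = -6 + 9164 = 9158$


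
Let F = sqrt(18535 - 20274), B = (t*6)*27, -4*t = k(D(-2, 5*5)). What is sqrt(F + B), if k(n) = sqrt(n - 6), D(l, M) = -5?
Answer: sqrt(2)*sqrt(I*(-81*sqrt(11) + 2*sqrt(1739)))/2 ≈ 6.8052 - 6.8052*I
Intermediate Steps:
k(n) = sqrt(-6 + n)
t = -I*sqrt(11)/4 (t = -sqrt(-6 - 5)/4 = -I*sqrt(11)/4 ≈ -0.82916*I)
B = -81*I*sqrt(11)/2 (B = (-I*sqrt(11)/4*6)*27 = -3*I*sqrt(11)/2*27 = -81*I*sqrt(11)/2 ≈ -134.32*I)
F = I*sqrt(1739) (F = sqrt(-1739) = I*sqrt(1739) ≈ 41.701*I)
sqrt(F + B) = sqrt(I*sqrt(1739) - 81*I*sqrt(11)/2)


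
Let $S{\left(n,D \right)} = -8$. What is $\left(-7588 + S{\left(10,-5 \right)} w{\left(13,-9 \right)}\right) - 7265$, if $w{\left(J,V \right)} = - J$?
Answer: $-14749$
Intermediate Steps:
$\left(-7588 + S{\left(10,-5 \right)} w{\left(13,-9 \right)}\right) - 7265 = \left(-7588 - 8 \left(\left(-1\right) 13\right)\right) - 7265 = \left(-7588 - -104\right) - 7265 = \left(-7588 + 104\right) - 7265 = -7484 - 7265 = -14749$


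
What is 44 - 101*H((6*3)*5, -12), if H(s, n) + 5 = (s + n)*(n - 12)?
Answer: 189621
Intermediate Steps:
H(s, n) = -5 + (-12 + n)*(n + s) (H(s, n) = -5 + (s + n)*(n - 12) = -5 + (n + s)*(-12 + n) = -5 + (-12 + n)*(n + s))
44 - 101*H((6*3)*5, -12) = 44 - 101*(-5 + (-12)² - 12*(-12) - 12*6*3*5 - 12*6*3*5) = 44 - 101*(-5 + 144 + 144 - 216*5 - 216*5) = 44 - 101*(-5 + 144 + 144 - 12*90 - 12*90) = 44 - 101*(-5 + 144 + 144 - 1080 - 1080) = 44 - 101*(-1877) = 44 + 189577 = 189621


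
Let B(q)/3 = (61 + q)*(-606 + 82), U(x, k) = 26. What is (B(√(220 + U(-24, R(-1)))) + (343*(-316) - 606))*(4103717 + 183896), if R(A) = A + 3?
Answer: -878471877118 - 6740127636*√246 ≈ -9.8419e+11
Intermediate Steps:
R(A) = 3 + A
B(q) = -95892 - 1572*q (B(q) = 3*((61 + q)*(-606 + 82)) = 3*((61 + q)*(-524)) = 3*(-31964 - 524*q) = -95892 - 1572*q)
(B(√(220 + U(-24, R(-1)))) + (343*(-316) - 606))*(4103717 + 183896) = ((-95892 - 1572*√(220 + 26)) + (343*(-316) - 606))*(4103717 + 183896) = ((-95892 - 1572*√246) + (-108388 - 606))*4287613 = ((-95892 - 1572*√246) - 108994)*4287613 = (-204886 - 1572*√246)*4287613 = -878471877118 - 6740127636*√246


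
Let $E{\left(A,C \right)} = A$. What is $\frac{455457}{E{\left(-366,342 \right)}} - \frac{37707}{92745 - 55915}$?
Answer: $- \frac{1399023506}{1123315} \approx -1245.4$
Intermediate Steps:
$\frac{455457}{E{\left(-366,342 \right)}} - \frac{37707}{92745 - 55915} = \frac{455457}{-366} - \frac{37707}{92745 - 55915} = 455457 \left(- \frac{1}{366}\right) - \frac{37707}{92745 - 55915} = - \frac{151819}{122} - \frac{37707}{36830} = - \frac{1399023506}{1123315}$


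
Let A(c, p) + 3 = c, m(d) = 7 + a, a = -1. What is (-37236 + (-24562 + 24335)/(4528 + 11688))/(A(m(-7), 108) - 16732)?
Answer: 603819203/271277464 ≈ 2.2258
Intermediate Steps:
m(d) = 6 (m(d) = 7 - 1 = 6)
A(c, p) = -3 + c
(-37236 + (-24562 + 24335)/(4528 + 11688))/(A(m(-7), 108) - 16732) = (-37236 + (-24562 + 24335)/(4528 + 11688))/((-3 + 6) - 16732) = (-37236 - 227/16216)/(3 - 16732) = (-37236 - 227*1/16216)/(-16729) = (-37236 - 227/16216)*(-1/16729) = -603819203/16216*(-1/16729) = 603819203/271277464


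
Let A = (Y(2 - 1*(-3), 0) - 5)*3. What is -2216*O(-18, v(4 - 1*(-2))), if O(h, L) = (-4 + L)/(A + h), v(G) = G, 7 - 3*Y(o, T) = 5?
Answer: 4432/31 ≈ 142.97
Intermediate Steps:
Y(o, T) = 2/3 (Y(o, T) = 7/3 - 1/3*5 = 7/3 - 5/3 = 2/3)
A = -13 (A = (2/3 - 5)*3 = -13/3*3 = -13)
O(h, L) = (-4 + L)/(-13 + h)
-2216*O(-18, v(4 - 1*(-2))) = -2216*(-4 + (4 - 1*(-2)))/(-13 - 18) = -2216*(-4 + (4 + 2))/(-31) = -(-2216)*(-4 + 6)/31 = -(-2216)*2/31 = -2216*(-2/31) = 4432/31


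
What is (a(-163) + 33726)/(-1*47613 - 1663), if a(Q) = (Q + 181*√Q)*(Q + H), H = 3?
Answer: -29903/24638 + 7240*I*√163/12319 ≈ -1.2137 + 7.5034*I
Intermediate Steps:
a(Q) = (3 + Q)*(Q + 181*√Q) (a(Q) = (Q + 181*√Q)*(Q + 3) = (Q + 181*√Q)*(3 + Q) = (3 + Q)*(Q + 181*√Q))
(a(-163) + 33726)/(-1*47613 - 1663) = (((-163)² + 3*(-163) + 181*(-163)^(3/2) + 543*√(-163)) + 33726)/(-1*47613 - 1663) = ((26569 - 489 + 181*(-163*I*√163) + 543*(I*√163)) + 33726)/(-47613 - 1663) = ((26569 - 489 - 29503*I*√163 + 543*I*√163) + 33726)/(-49276) = ((26080 - 28960*I*√163) + 33726)*(-1/49276) = (59806 - 28960*I*√163)*(-1/49276) = -29903/24638 + 7240*I*√163/12319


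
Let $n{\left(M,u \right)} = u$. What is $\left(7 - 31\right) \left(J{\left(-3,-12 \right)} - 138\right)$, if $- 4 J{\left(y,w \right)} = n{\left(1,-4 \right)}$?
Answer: $3288$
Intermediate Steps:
$J{\left(y,w \right)} = 1$ ($J{\left(y,w \right)} = \left(- \frac{1}{4}\right) \left(-4\right) = 1$)
$\left(7 - 31\right) \left(J{\left(-3,-12 \right)} - 138\right) = \left(7 - 31\right) \left(1 - 138\right) = \left(-24\right) \left(-137\right) = 3288$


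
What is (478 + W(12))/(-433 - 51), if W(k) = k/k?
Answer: -479/484 ≈ -0.98967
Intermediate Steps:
W(k) = 1
(478 + W(12))/(-433 - 51) = (478 + 1)/(-433 - 51) = 479/(-484) = 479*(-1/484) = -479/484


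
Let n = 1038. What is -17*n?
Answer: -17646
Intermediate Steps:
-17*n = -17*1038 = -17646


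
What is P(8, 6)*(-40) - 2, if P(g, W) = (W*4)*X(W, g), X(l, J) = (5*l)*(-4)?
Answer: 115198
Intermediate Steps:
X(l, J) = -20*l
P(g, W) = -80*W² (P(g, W) = (W*4)*(-20*W) = (4*W)*(-20*W) = -80*W²)
P(8, 6)*(-40) - 2 = -80*6²*(-40) - 2 = -80*36*(-40) - 2 = -2880*(-40) - 2 = 115200 - 2 = 115198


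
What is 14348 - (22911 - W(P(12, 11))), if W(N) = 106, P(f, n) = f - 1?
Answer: -8457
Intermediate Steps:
P(f, n) = -1 + f
14348 - (22911 - W(P(12, 11))) = 14348 - (22911 - 1*106) = 14348 - (22911 - 106) = 14348 - 1*22805 = 14348 - 22805 = -8457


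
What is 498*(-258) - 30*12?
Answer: -128844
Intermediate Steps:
498*(-258) - 30*12 = -128484 - 360 = -128844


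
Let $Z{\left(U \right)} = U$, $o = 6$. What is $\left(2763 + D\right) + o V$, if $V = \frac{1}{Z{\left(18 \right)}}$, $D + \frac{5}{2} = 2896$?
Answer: $\frac{33941}{6} \approx 5656.8$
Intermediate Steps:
$D = \frac{5787}{2}$ ($D = - \frac{5}{2} + 2896 = \frac{5787}{2} \approx 2893.5$)
$V = \frac{1}{18} \approx 0.055556$
$\left(2763 + D\right) + o V = \left(2763 + \frac{5787}{2}\right) + 6 \cdot \frac{1}{18} = \frac{11313}{2} + \frac{1}{3} = \frac{33941}{6}$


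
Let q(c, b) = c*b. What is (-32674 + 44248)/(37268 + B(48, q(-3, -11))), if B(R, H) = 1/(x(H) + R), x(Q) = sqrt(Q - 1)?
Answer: 980004653856/3155593065857 + 46296*sqrt(2)/3155593065857 ≈ 0.31056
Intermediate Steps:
x(Q) = sqrt(-1 + Q)
q(c, b) = b*c
B(R, H) = 1/(R + sqrt(-1 + H)) (B(R, H) = 1/(sqrt(-1 + H) + R) = 1/(R + sqrt(-1 + H)))
(-32674 + 44248)/(37268 + B(48, q(-3, -11))) = (-32674 + 44248)/(37268 + 1/(48 + sqrt(-1 - 11*(-3)))) = 11574/(37268 + 1/(48 + sqrt(-1 + 33))) = 11574/(37268 + 1/(48 + sqrt(32))) = 11574/(37268 + 1/(48 + 4*sqrt(2)))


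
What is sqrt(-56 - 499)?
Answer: I*sqrt(555) ≈ 23.558*I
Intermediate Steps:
sqrt(-56 - 499) = sqrt(-555) = I*sqrt(555)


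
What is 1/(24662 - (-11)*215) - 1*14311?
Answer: -386783396/27027 ≈ -14311.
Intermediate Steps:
1/(24662 - (-11)*215) - 1*14311 = 1/(24662 - 1*(-2365)) - 14311 = 1/(24662 + 2365) - 14311 = 1/27027 - 14311 = -386783396/27027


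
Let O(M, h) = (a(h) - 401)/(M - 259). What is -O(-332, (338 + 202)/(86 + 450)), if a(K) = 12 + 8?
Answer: -127/197 ≈ -0.64467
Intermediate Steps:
a(K) = 20
O(M, h) = -381/(-259 + M) (O(M, h) = (20 - 401)/(M - 259) = -381/(-259 + M))
-O(-332, (338 + 202)/(86 + 450)) = -(-381)/(-259 - 332) = -(-381)/(-591) = -(-381)*(-1)/591 = -1*127/197 = -127/197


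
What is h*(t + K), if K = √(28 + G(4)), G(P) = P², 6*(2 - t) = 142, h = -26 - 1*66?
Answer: 5980/3 - 184*√11 ≈ 1383.1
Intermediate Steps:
h = -92 (h = -26 - 66 = -92)
t = -65/3 (t = 2 - ⅙*142 = 2 - 71/3 = -65/3 ≈ -21.667)
K = 2*√11 (K = √(28 + 4²) = √(28 + 16) = √44 = 2*√11 ≈ 6.6332)
h*(t + K) = -92*(-65/3 + 2*√11) = 5980/3 - 184*√11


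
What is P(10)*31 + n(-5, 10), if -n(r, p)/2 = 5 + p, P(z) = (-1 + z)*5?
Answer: 1365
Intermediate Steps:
P(z) = -5 + 5*z
n(r, p) = -10 - 2*p (n(r, p) = -2*(5 + p) = -10 - 2*p)
P(10)*31 + n(-5, 10) = (-5 + 5*10)*31 + (-10 - 2*10) = (-5 + 50)*31 + (-10 - 20) = 45*31 - 30 = 1395 - 30 = 1365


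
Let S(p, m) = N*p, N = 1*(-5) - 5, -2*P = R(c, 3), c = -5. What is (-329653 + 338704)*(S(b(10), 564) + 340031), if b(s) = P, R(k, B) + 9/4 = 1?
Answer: 12310256049/4 ≈ 3.0776e+9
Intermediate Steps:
R(k, B) = -5/4 (R(k, B) = -9/4 + 1 = -5/4)
P = 5/8 (P = -½*(-5/4) = 5/8 ≈ 0.62500)
N = -10 (N = -5 - 5 = -10)
b(s) = 5/8
S(p, m) = -10*p
(-329653 + 338704)*(S(b(10), 564) + 340031) = (-329653 + 338704)*(-10*5/8 + 340031) = 9051*(-25/4 + 340031) = 9051*(1360099/4) = 12310256049/4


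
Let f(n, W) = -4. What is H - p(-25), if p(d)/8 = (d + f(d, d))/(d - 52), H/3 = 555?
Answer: 127973/77 ≈ 1662.0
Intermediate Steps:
H = 1665 (H = 3*555 = 1665)
p(d) = 8*(-4 + d)/(-52 + d) (p(d) = 8*((d - 4)/(d - 52)) = 8*((-4 + d)/(-52 + d)) = 8*(-4 + d)/(-52 + d))
H - p(-25) = 1665 - 8*(-4 - 25)/(-52 - 25) = 1665 - 8*(-29)/(-77) = 1665 - 8*(-1)*(-29)/77 = 1665 - 1*232/77 = 1665 - 232/77 = 127973/77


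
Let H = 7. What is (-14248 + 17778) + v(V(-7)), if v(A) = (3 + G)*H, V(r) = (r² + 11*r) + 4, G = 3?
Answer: 3572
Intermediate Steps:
V(r) = 4 + r² + 11*r
v(A) = 42 (v(A) = (3 + 3)*7 = 6*7 = 42)
(-14248 + 17778) + v(V(-7)) = (-14248 + 17778) + 42 = 3530 + 42 = 3572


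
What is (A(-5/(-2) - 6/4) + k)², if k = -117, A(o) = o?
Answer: 13456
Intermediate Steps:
(A(-5/(-2) - 6/4) + k)² = ((-5/(-2) - 6/4) - 117)² = ((-5*(-½) - 6*¼) - 117)² = ((5/2 - 3/2) - 117)² = (1 - 117)² = (-116)² = 13456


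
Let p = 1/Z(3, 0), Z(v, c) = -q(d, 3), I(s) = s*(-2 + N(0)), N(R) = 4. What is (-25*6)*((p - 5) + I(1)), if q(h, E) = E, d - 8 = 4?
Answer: 500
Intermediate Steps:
d = 12 (d = 8 + 4 = 12)
I(s) = 2*s (I(s) = s*(-2 + 4) = s*2 = 2*s)
Z(v, c) = -3 (Z(v, c) = -1*3 = -3)
p = -1/3 (p = 1/(-3) = -1/3 ≈ -0.33333)
(-25*6)*((p - 5) + I(1)) = (-25*6)*((-1/3 - 5) + 2*1) = -150*(-16/3 + 2) = -150*(-10/3) = 500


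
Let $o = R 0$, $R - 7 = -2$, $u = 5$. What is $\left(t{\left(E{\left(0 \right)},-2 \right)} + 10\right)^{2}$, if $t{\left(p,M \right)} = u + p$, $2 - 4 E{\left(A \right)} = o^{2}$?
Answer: $\frac{961}{4} \approx 240.25$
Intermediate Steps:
$R = 5$ ($R = 7 - 2 = 5$)
$o = 0$ ($o = 5 \cdot 0 = 0$)
$E{\left(A \right)} = \frac{1}{2}$ ($E{\left(A \right)} = \frac{1}{2} - \frac{0^{2}}{4} = \frac{1}{2} - 0 = \frac{1}{2} + 0 = \frac{1}{2}$)
$t{\left(p,M \right)} = 5 + p$
$\left(t{\left(E{\left(0 \right)},-2 \right)} + 10\right)^{2} = \left(\left(5 + \frac{1}{2}\right) + 10\right)^{2} = \left(\frac{11}{2} + 10\right)^{2} = \left(\frac{31}{2}\right)^{2} = \frac{961}{4}$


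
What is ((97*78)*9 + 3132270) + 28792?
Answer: 3229156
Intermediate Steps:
((97*78)*9 + 3132270) + 28792 = (7566*9 + 3132270) + 28792 = (68094 + 3132270) + 28792 = 3200364 + 28792 = 3229156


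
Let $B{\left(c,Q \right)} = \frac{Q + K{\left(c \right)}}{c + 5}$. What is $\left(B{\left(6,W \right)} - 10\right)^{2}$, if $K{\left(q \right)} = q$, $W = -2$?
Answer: $\frac{11236}{121} \approx 92.859$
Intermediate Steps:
$B{\left(c,Q \right)} = \frac{Q + c}{5 + c}$ ($B{\left(c,Q \right)} = \frac{Q + c}{c + 5} = \frac{Q + c}{5 + c}$)
$\left(B{\left(6,W \right)} - 10\right)^{2} = \left(\frac{-2 + 6}{5 + 6} - 10\right)^{2} = \left(\frac{1}{11} \cdot 4 - 10\right)^{2} = \left(\frac{4}{11} - 10\right)^{2} = \left(- \frac{106}{11}\right)^{2} = \frac{11236}{121}$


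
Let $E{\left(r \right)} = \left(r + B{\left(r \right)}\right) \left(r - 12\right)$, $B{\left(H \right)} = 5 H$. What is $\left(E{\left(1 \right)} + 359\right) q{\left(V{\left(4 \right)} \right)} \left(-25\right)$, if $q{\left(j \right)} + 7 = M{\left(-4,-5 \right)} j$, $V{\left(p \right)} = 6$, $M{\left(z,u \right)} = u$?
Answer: $271025$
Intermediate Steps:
$q{\left(j \right)} = -7 - 5 j$
$E{\left(r \right)} = 6 r \left(-12 + r\right)$ ($E{\left(r \right)} = \left(r + 5 r\right) \left(r - 12\right) = 6 r \left(-12 + r\right)$)
$\left(E{\left(1 \right)} + 359\right) q{\left(V{\left(4 \right)} \right)} \left(-25\right) = \left(6 \cdot 1 \left(-12 + 1\right) + 359\right) \left(-7 - 30\right) \left(-25\right) = \left(6 \cdot 1 \left(-11\right) + 359\right) \left(-7 - 30\right) \left(-25\right) = \left(-66 + 359\right) \left(\left(-37\right) \left(-25\right)\right) = 293 \cdot 925 = 271025$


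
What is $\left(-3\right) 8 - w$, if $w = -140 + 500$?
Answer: $-384$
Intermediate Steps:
$w = 360$
$\left(-3\right) 8 - w = \left(-3\right) 8 - 360 = -24 - 360 = -384$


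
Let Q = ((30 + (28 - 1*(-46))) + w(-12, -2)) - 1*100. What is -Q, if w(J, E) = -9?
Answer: 5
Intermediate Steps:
Q = -5 (Q = ((30 + (28 - 1*(-46))) - 9) - 1*100 = ((30 + (28 + 46)) - 9) - 100 = ((30 + 74) - 9) - 100 = (104 - 9) - 100 = 95 - 100 = -5)
-Q = -1*(-5) = 5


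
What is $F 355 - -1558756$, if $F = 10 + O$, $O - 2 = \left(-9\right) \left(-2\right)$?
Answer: $1569406$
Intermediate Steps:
$O = 20$ ($O = 2 - -18 = 2 + 18 = 20$)
$F = 30$ ($F = 10 + 20 = 30$)
$F 355 - -1558756 = 30 \cdot 355 - -1558756 = 10650 + 1558756 = 1569406$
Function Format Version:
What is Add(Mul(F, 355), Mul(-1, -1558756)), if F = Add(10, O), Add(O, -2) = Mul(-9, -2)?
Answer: 1569406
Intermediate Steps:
O = 20 (O = Add(2, Mul(-9, -2)) = Add(2, 18) = 20)
F = 30 (F = Add(10, 20) = 30)
Add(Mul(F, 355), Mul(-1, -1558756)) = Add(Mul(30, 355), Mul(-1, -1558756)) = Add(10650, 1558756) = 1569406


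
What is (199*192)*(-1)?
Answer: -38208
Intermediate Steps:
(199*192)*(-1) = 38208*(-1) = -38208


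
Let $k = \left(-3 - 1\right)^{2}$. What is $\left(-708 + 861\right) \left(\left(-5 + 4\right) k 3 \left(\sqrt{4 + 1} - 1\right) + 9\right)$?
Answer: $8721 - 7344 \sqrt{5} \approx -7700.7$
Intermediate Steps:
$k = 16$ ($k = \left(-4\right)^{2} = 16$)
$\left(-708 + 861\right) \left(\left(-5 + 4\right) k 3 \left(\sqrt{4 + 1} - 1\right) + 9\right) = \left(-708 + 861\right) \left(\left(-5 + 4\right) 16 \cdot 3 \left(\sqrt{4 + 1} - 1\right) + 9\right) = 153 \left(\left(-1\right) 16 \cdot 3 \left(\sqrt{5} - 1\right) + 9\right) = 153 \left(- 16 \cdot 3 \left(-1 + \sqrt{5}\right) + 9\right) = 153 \left(- 16 \left(-3 + 3 \sqrt{5}\right) + 9\right) = 153 \left(\left(48 - 48 \sqrt{5}\right) + 9\right) = 153 \left(57 - 48 \sqrt{5}\right) = 8721 - 7344 \sqrt{5}$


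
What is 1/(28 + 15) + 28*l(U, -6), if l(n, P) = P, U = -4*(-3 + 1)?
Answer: -7223/43 ≈ -167.98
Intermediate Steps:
U = 8 (U = -4*(-2) = 8)
1/(28 + 15) + 28*l(U, -6) = 1/(28 + 15) + 28*(-6) = 1/43 - 168 = -7223/43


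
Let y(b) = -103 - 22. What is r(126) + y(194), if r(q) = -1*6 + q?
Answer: -5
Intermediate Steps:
y(b) = -125
r(q) = -6 + q
r(126) + y(194) = (-6 + 126) - 125 = 120 - 125 = -5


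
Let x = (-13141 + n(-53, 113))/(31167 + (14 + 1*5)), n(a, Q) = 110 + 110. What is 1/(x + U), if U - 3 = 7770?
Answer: 31186/242395857 ≈ 0.00012866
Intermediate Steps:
n(a, Q) = 220
x = -12921/31186 (x = (-13141 + 220)/(31167 + (14 + 1*5)) = -12921/(31167 + (14 + 5)) = -12921/(31167 + 19) = -12921/31186 ≈ -0.41432)
U = 7773 (U = 3 + 7770 = 7773)
1/(x + U) = 1/(-12921/31186 + 7773) = 1/(242395857/31186) = 31186/242395857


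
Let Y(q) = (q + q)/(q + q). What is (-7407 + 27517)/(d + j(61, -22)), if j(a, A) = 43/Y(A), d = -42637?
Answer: -10055/21297 ≈ -0.47213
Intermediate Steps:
Y(q) = 1 (Y(q) = (2*q)/((2*q)) = (2*q)*(1/(2*q)) = 1)
j(a, A) = 43 (j(a, A) = 43/1 = 43*1 = 43)
(-7407 + 27517)/(d + j(61, -22)) = (-7407 + 27517)/(-42637 + 43) = 20110/(-42594) = 20110*(-1/42594) = -10055/21297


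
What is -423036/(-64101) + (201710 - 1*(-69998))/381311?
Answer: 59575011568/8147472137 ≈ 7.3121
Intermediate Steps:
-423036/(-64101) + (201710 - 1*(-69998))/381311 = -423036*(-1/64101) + (201710 + 69998)*(1/381311) = 141012/21367 + 271708*(1/381311) = 141012/21367 + 271708/381311 = 59575011568/8147472137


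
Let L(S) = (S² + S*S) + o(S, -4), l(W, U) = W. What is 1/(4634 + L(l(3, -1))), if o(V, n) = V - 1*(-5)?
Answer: 1/4660 ≈ 0.00021459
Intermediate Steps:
o(V, n) = 5 + V (o(V, n) = V + 5 = 5 + V)
L(S) = 5 + S + 2*S² (L(S) = (S² + S*S) + (5 + S) = (S² + S²) + (5 + S) = 2*S² + (5 + S) = 5 + S + 2*S²)
1/(4634 + L(l(3, -1))) = 1/(4634 + (5 + 3 + 2*3²)) = 1/(4634 + (5 + 3 + 2*9)) = 1/(4634 + (5 + 3 + 18)) = 1/(4634 + 26) = 1/4660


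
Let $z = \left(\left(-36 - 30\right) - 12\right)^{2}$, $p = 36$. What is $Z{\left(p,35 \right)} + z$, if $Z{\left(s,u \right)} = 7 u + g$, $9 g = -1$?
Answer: $\frac{56960}{9} \approx 6328.9$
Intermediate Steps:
$g = - \frac{1}{9}$ ($g = \frac{1}{9} \left(-1\right) = - \frac{1}{9} \approx -0.11111$)
$Z{\left(s,u \right)} = - \frac{1}{9} + 7 u$ ($Z{\left(s,u \right)} = 7 u - \frac{1}{9} = - \frac{1}{9} + 7 u$)
$z = 6084$ ($z = \left(-66 - 12\right)^{2} = \left(-78\right)^{2} = 6084$)
$Z{\left(p,35 \right)} + z = \left(- \frac{1}{9} + 7 \cdot 35\right) + 6084 = \left(- \frac{1}{9} + 245\right) + 6084 = \frac{2204}{9} + 6084 = \frac{56960}{9}$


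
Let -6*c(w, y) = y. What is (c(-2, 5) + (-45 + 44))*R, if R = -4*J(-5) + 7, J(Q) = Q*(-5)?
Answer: 341/2 ≈ 170.50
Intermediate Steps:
c(w, y) = -y/6
J(Q) = -5*Q
R = -93 (R = -(-20)*(-5) + 7 = -4*25 + 7 = -100 + 7 = -93)
(c(-2, 5) + (-45 + 44))*R = (-⅙*5 + (-45 + 44))*(-93) = (-⅚ - 1)*(-93) = -11/6*(-93) = 341/2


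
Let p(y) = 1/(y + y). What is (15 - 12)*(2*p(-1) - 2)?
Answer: -9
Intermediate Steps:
p(y) = 1/(2*y)
(15 - 12)*(2*p(-1) - 2) = (15 - 12)*(2*((1/2)/(-1)) - 2) = 3*(2*((1/2)*(-1)) - 2) = 3*(2*(-1/2) - 2) = 3*(-1 - 2) = 3*(-3) = -9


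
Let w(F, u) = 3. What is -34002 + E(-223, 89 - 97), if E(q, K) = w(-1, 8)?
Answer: -33999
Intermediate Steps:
E(q, K) = 3
-34002 + E(-223, 89 - 97) = -34002 + 3 = -33999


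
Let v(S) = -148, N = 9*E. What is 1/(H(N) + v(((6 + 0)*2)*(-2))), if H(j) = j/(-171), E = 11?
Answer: -19/2823 ≈ -0.0067304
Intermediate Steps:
N = 99 (N = 9*11 = 99)
H(j) = -j/171 (H(j) = j*(-1/171) = -j/171)
1/(H(N) + v(((6 + 0)*2)*(-2))) = 1/(-1/171*99 - 148) = 1/(-11/19 - 148) = 1/(-2823/19) = -19/2823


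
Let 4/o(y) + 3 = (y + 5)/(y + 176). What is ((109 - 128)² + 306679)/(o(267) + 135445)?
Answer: 324541280/143163593 ≈ 2.2669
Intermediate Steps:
o(y) = 4/(-3 + (5 + y)/(176 + y)) (o(y) = 4/(-3 + (y + 5)/(y + 176)) = 4/(-3 + (5 + y)/(176 + y)))
((109 - 128)² + 306679)/(o(267) + 135445) = ((109 - 128)² + 306679)/(4*(-176 - 1*267)/(523 + 2*267) + 135445) = ((-19)² + 306679)/(4*(-176 - 267)/(523 + 534) + 135445) = (361 + 306679)/(4*(-443)/1057 + 135445) = 307040/(4*(1/1057)*(-443) + 135445) = 307040/(-1772/1057 + 135445) = 307040/(143163593/1057) = 307040*(1057/143163593) = 324541280/143163593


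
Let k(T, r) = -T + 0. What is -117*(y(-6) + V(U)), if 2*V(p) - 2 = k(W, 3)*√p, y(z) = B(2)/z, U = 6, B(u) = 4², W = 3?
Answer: 195 + 351*√6/2 ≈ 624.89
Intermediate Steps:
B(u) = 16
k(T, r) = -T
y(z) = 16/z
V(p) = 1 - 3*√p/2 (V(p) = 1 + ((-1*3)*√p)/2 = 1 + (-3*√p)/2 = 1 - 3*√p/2)
-117*(y(-6) + V(U)) = -117*(16/(-6) + (1 - 3*√6/2)) = -117*(16*(-⅙) + (1 - 3*√6/2)) = -117*(-8/3 + (1 - 3*√6/2)) = -117*(-5/3 - 3*√6/2) = 195 + 351*√6/2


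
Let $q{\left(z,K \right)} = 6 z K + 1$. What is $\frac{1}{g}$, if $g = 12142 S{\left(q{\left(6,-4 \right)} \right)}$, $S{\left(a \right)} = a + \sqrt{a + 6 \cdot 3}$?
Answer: $- \frac{11}{19216116} - \frac{5 i \sqrt{5}}{249809508} \approx -5.7244 \cdot 10^{-7} - 4.4755 \cdot 10^{-8} i$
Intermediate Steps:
$q{\left(z,K \right)} = 1 + 6 K z$ ($q{\left(z,K \right)} = 6 K z + 1 = 1 + 6 K z$)
$S{\left(a \right)} = a + \sqrt{18 + a}$ ($S{\left(a \right)} = a + \sqrt{a + 18} = a + \sqrt{18 + a}$)
$g = -1736306 + 60710 i \sqrt{5}$ ($g = 12142 \left(\left(1 + 6 \left(-4\right) 6\right) + \sqrt{18 + \left(1 + 6 \left(-4\right) 6\right)}\right) = 12142 \left(\left(1 - 144\right) + \sqrt{18 + \left(1 - 144\right)}\right) = 12142 \left(-143 + \sqrt{18 - 143}\right) = 12142 \left(-143 + \sqrt{-125}\right) = 12142 \left(-143 + 5 i \sqrt{5}\right) = -1736306 + 60710 i \sqrt{5} \approx -1.7363 \cdot 10^{6} + 1.3575 \cdot 10^{5} i$)
$\frac{1}{g} = \frac{1}{-1736306 + 60710 i \sqrt{5}}$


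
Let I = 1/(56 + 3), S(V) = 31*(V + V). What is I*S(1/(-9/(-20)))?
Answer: 1240/531 ≈ 2.3352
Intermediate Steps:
S(V) = 62*V (S(V) = 31*(2*V) = 62*V)
I = 1/59 ≈ 0.016949
I*S(1/(-9/(-20))) = (62/((-9/(-20))))/59 = (62/((-9*(-1/20))))/59 = (62/(9/20))/59 = (62*(20/9))/59 = (1/59)*(1240/9) = 1240/531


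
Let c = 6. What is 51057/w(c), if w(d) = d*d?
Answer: 5673/4 ≈ 1418.3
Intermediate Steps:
w(d) = d²
51057/w(c) = 51057/(6²) = 51057/36 = 51057*(1/36) = 5673/4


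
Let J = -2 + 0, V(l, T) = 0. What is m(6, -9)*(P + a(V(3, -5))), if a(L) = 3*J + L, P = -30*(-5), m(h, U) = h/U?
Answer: -96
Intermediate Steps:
P = 150
J = -2
a(L) = -6 + L (a(L) = 3*(-2) + L = -6 + L)
m(6, -9)*(P + a(V(3, -5))) = (6/(-9))*(150 + (-6 + 0)) = (6*(-⅑))*(150 - 6) = -⅔*144 = -96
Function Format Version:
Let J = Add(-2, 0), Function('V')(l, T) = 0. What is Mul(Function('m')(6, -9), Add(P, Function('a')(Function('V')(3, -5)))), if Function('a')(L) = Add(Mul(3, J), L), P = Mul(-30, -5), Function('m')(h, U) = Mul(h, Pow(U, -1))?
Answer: -96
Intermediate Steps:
P = 150
J = -2
Function('a')(L) = Add(-6, L) (Function('a')(L) = Add(Mul(3, -2), L) = Add(-6, L))
Mul(Function('m')(6, -9), Add(P, Function('a')(Function('V')(3, -5)))) = Mul(Mul(6, Pow(-9, -1)), Add(150, Add(-6, 0))) = Mul(Mul(6, Rational(-1, 9)), Add(150, -6)) = Mul(Rational(-2, 3), 144) = -96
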